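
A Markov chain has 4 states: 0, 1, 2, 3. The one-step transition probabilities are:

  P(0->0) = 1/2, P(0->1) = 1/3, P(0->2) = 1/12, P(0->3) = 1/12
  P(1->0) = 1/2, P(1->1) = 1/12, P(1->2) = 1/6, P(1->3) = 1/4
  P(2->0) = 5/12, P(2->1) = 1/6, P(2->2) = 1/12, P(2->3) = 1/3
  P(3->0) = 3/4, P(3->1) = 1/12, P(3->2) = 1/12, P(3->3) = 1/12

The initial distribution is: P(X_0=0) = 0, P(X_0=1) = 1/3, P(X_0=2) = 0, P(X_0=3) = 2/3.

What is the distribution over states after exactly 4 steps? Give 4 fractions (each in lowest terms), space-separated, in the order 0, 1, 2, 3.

Propagating the distribution step by step (d_{t+1} = d_t * P):
d_0 = (0=0, 1=1/3, 2=0, 3=2/3)
  d_1[0] = 0*1/2 + 1/3*1/2 + 0*5/12 + 2/3*3/4 = 2/3
  d_1[1] = 0*1/3 + 1/3*1/12 + 0*1/6 + 2/3*1/12 = 1/12
  d_1[2] = 0*1/12 + 1/3*1/6 + 0*1/12 + 2/3*1/12 = 1/9
  d_1[3] = 0*1/12 + 1/3*1/4 + 0*1/3 + 2/3*1/12 = 5/36
d_1 = (0=2/3, 1=1/12, 2=1/9, 3=5/36)
  d_2[0] = 2/3*1/2 + 1/12*1/2 + 1/9*5/12 + 5/36*3/4 = 227/432
  d_2[1] = 2/3*1/3 + 1/12*1/12 + 1/9*1/6 + 5/36*1/12 = 7/27
  d_2[2] = 2/3*1/12 + 1/12*1/6 + 1/9*1/12 + 5/36*1/12 = 13/144
  d_2[3] = 2/3*1/12 + 1/12*1/4 + 1/9*1/3 + 5/36*1/12 = 1/8
d_2 = (0=227/432, 1=7/27, 2=13/144, 3=1/8)
  d_3[0] = 227/432*1/2 + 7/27*1/2 + 13/144*5/12 + 1/8*3/4 = 905/1728
  d_3[1] = 227/432*1/3 + 7/27*1/12 + 13/144*1/6 + 1/8*1/12 = 2/9
  d_3[2] = 227/432*1/12 + 7/27*1/6 + 13/144*1/12 + 1/8*1/12 = 17/162
  d_3[3] = 227/432*1/12 + 7/27*1/4 + 13/144*1/3 + 1/8*1/12 = 773/5184
d_3 = (0=905/1728, 1=2/9, 2=17/162, 3=773/5184)
  d_4[0] = 905/1728*1/2 + 2/9*1/2 + 17/162*5/12 + 773/5184*3/4 = 32879/62208
  d_4[1] = 905/1728*1/3 + 2/9*1/12 + 17/162*1/6 + 773/5184*1/12 = 13873/62208
  d_4[2] = 905/1728*1/12 + 2/9*1/6 + 17/162*1/12 + 773/5184*1/12 = 11/108
  d_4[3] = 905/1728*1/12 + 2/9*1/4 + 17/162*1/3 + 773/5184*1/12 = 95/648
d_4 = (0=32879/62208, 1=13873/62208, 2=11/108, 3=95/648)

Answer: 32879/62208 13873/62208 11/108 95/648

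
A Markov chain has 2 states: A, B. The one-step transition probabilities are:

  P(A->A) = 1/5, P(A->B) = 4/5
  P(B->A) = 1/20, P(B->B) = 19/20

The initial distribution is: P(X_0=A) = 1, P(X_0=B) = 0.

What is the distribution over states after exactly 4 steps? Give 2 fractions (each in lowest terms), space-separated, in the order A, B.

Propagating the distribution step by step (d_{t+1} = d_t * P):
d_0 = (A=1, B=0)
  d_1[A] = 1*1/5 + 0*1/20 = 1/5
  d_1[B] = 1*4/5 + 0*19/20 = 4/5
d_1 = (A=1/5, B=4/5)
  d_2[A] = 1/5*1/5 + 4/5*1/20 = 2/25
  d_2[B] = 1/5*4/5 + 4/5*19/20 = 23/25
d_2 = (A=2/25, B=23/25)
  d_3[A] = 2/25*1/5 + 23/25*1/20 = 31/500
  d_3[B] = 2/25*4/5 + 23/25*19/20 = 469/500
d_3 = (A=31/500, B=469/500)
  d_4[A] = 31/500*1/5 + 469/500*1/20 = 593/10000
  d_4[B] = 31/500*4/5 + 469/500*19/20 = 9407/10000
d_4 = (A=593/10000, B=9407/10000)

Answer: 593/10000 9407/10000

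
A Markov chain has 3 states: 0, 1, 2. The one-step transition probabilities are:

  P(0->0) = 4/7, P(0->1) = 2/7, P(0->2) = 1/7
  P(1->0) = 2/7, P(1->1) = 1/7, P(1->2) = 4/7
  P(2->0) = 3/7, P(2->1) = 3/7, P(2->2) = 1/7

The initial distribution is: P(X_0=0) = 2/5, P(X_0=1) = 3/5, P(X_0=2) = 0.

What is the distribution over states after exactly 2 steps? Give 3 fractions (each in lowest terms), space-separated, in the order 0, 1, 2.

Propagating the distribution step by step (d_{t+1} = d_t * P):
d_0 = (0=2/5, 1=3/5, 2=0)
  d_1[0] = 2/5*4/7 + 3/5*2/7 + 0*3/7 = 2/5
  d_1[1] = 2/5*2/7 + 3/5*1/7 + 0*3/7 = 1/5
  d_1[2] = 2/5*1/7 + 3/5*4/7 + 0*1/7 = 2/5
d_1 = (0=2/5, 1=1/5, 2=2/5)
  d_2[0] = 2/5*4/7 + 1/5*2/7 + 2/5*3/7 = 16/35
  d_2[1] = 2/5*2/7 + 1/5*1/7 + 2/5*3/7 = 11/35
  d_2[2] = 2/5*1/7 + 1/5*4/7 + 2/5*1/7 = 8/35
d_2 = (0=16/35, 1=11/35, 2=8/35)

Answer: 16/35 11/35 8/35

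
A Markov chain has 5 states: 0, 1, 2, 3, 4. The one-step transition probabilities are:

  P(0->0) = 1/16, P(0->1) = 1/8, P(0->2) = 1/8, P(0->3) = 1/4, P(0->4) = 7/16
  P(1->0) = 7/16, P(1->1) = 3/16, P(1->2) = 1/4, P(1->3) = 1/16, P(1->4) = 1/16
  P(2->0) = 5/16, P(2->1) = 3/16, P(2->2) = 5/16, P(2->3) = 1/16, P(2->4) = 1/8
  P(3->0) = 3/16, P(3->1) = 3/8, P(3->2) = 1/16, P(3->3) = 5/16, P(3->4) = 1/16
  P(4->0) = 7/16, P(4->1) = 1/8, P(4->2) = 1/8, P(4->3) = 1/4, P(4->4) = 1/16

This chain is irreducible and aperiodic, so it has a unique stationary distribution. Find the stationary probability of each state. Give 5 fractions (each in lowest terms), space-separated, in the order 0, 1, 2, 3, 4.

The stationary distribution satisfies pi = pi * P, i.e.:
  pi_0 = 1/16*pi_0 + 7/16*pi_1 + 5/16*pi_2 + 3/16*pi_3 + 7/16*pi_4
  pi_1 = 1/8*pi_0 + 3/16*pi_1 + 3/16*pi_2 + 3/8*pi_3 + 1/8*pi_4
  pi_2 = 1/8*pi_0 + 1/4*pi_1 + 5/16*pi_2 + 1/16*pi_3 + 1/8*pi_4
  pi_3 = 1/4*pi_0 + 1/16*pi_1 + 1/16*pi_2 + 5/16*pi_3 + 1/4*pi_4
  pi_4 = 7/16*pi_0 + 1/16*pi_1 + 1/8*pi_2 + 1/16*pi_3 + 1/16*pi_4
with normalization: pi_0 + pi_1 + pi_2 + pi_3 + pi_4 = 1.

Using the first 4 balance equations plus normalization, the linear system A*pi = b is:
  [-15/16, 7/16, 5/16, 3/16, 7/16] . pi = 0
  [1/8, -13/16, 3/16, 3/8, 1/8] . pi = 0
  [1/8, 1/4, -11/16, 1/16, 1/8] . pi = 0
  [1/4, 1/16, 1/16, -11/16, 1/4] . pi = 0
  [1, 1, 1, 1, 1] . pi = 1

Solving yields:
  pi_0 = 17821/66594
  pi_1 = 198/1009
  pi_2 = 512/3027
  pi_3 = 586/3027
  pi_4 = 11549/66594

Verification (pi * P):
  17821/66594*1/16 + 198/1009*7/16 + 512/3027*5/16 + 586/3027*3/16 + 11549/66594*7/16 = 17821/66594 = pi_0  (ok)
  17821/66594*1/8 + 198/1009*3/16 + 512/3027*3/16 + 586/3027*3/8 + 11549/66594*1/8 = 198/1009 = pi_1  (ok)
  17821/66594*1/8 + 198/1009*1/4 + 512/3027*5/16 + 586/3027*1/16 + 11549/66594*1/8 = 512/3027 = pi_2  (ok)
  17821/66594*1/4 + 198/1009*1/16 + 512/3027*1/16 + 586/3027*5/16 + 11549/66594*1/4 = 586/3027 = pi_3  (ok)
  17821/66594*7/16 + 198/1009*1/16 + 512/3027*1/8 + 586/3027*1/16 + 11549/66594*1/16 = 11549/66594 = pi_4  (ok)

Answer: 17821/66594 198/1009 512/3027 586/3027 11549/66594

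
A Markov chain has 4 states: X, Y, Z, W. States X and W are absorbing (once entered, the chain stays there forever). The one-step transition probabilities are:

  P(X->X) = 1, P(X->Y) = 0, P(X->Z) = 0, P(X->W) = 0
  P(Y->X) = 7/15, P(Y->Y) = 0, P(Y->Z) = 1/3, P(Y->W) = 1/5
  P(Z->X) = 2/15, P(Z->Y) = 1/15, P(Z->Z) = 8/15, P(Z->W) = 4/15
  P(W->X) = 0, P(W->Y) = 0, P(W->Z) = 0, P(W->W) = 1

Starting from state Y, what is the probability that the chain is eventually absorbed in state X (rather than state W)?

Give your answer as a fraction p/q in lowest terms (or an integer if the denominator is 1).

Answer: 59/100

Derivation:
Let a_i = P(absorbed in X | start in state i).
Boundary conditions: a_X = 1, a_W = 0.
For each transient state i, a_i = sum_j P(i->j) * a_j:
  a_Y = 7/15*a_X + 0*a_Y + 1/3*a_Z + 1/5*a_W
  a_Z = 2/15*a_X + 1/15*a_Y + 8/15*a_Z + 4/15*a_W

Substituting a_X = 1 and a_W = 0, rearrange to (I - Q) a = r where r[i] = P(i -> X):
  [1, -1/3] . (a_Y, a_Z) = 7/15
  [-1/15, 7/15] . (a_Y, a_Z) = 2/15

Solving yields:
  a_Y = 59/100
  a_Z = 37/100

Starting state is Y, so the absorption probability is a_Y = 59/100.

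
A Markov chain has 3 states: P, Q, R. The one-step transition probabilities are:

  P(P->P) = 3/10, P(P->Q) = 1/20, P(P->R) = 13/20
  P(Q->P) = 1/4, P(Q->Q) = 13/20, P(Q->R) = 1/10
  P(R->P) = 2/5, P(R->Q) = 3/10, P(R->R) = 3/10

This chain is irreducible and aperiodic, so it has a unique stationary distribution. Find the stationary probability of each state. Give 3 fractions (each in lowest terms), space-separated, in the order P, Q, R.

Answer: 86/271 92/271 93/271

Derivation:
The stationary distribution satisfies pi = pi * P, i.e.:
  pi_P = 3/10*pi_P + 1/4*pi_Q + 2/5*pi_R
  pi_Q = 1/20*pi_P + 13/20*pi_Q + 3/10*pi_R
  pi_R = 13/20*pi_P + 1/10*pi_Q + 3/10*pi_R
with normalization: pi_P + pi_Q + pi_R = 1.

Using the first 2 balance equations plus normalization, the linear system A*pi = b is:
  [-7/10, 1/4, 2/5] . pi = 0
  [1/20, -7/20, 3/10] . pi = 0
  [1, 1, 1] . pi = 1

Solving yields:
  pi_P = 86/271
  pi_Q = 92/271
  pi_R = 93/271

Verification (pi * P):
  86/271*3/10 + 92/271*1/4 + 93/271*2/5 = 86/271 = pi_P  (ok)
  86/271*1/20 + 92/271*13/20 + 93/271*3/10 = 92/271 = pi_Q  (ok)
  86/271*13/20 + 92/271*1/10 + 93/271*3/10 = 93/271 = pi_R  (ok)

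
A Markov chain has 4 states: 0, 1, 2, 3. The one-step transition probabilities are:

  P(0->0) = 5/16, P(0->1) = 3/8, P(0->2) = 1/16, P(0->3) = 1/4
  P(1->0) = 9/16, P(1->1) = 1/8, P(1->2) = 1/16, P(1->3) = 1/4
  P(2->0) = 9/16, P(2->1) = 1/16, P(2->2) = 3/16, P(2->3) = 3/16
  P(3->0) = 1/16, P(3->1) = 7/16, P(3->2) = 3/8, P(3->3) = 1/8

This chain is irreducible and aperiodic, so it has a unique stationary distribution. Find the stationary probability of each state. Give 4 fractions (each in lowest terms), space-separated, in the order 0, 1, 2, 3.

Answer: 1873/5140 1407/5140 38/257 55/257

Derivation:
The stationary distribution satisfies pi = pi * P, i.e.:
  pi_0 = 5/16*pi_0 + 9/16*pi_1 + 9/16*pi_2 + 1/16*pi_3
  pi_1 = 3/8*pi_0 + 1/8*pi_1 + 1/16*pi_2 + 7/16*pi_3
  pi_2 = 1/16*pi_0 + 1/16*pi_1 + 3/16*pi_2 + 3/8*pi_3
  pi_3 = 1/4*pi_0 + 1/4*pi_1 + 3/16*pi_2 + 1/8*pi_3
with normalization: pi_0 + pi_1 + pi_2 + pi_3 = 1.

Using the first 3 balance equations plus normalization, the linear system A*pi = b is:
  [-11/16, 9/16, 9/16, 1/16] . pi = 0
  [3/8, -7/8, 1/16, 7/16] . pi = 0
  [1/16, 1/16, -13/16, 3/8] . pi = 0
  [1, 1, 1, 1] . pi = 1

Solving yields:
  pi_0 = 1873/5140
  pi_1 = 1407/5140
  pi_2 = 38/257
  pi_3 = 55/257

Verification (pi * P):
  1873/5140*5/16 + 1407/5140*9/16 + 38/257*9/16 + 55/257*1/16 = 1873/5140 = pi_0  (ok)
  1873/5140*3/8 + 1407/5140*1/8 + 38/257*1/16 + 55/257*7/16 = 1407/5140 = pi_1  (ok)
  1873/5140*1/16 + 1407/5140*1/16 + 38/257*3/16 + 55/257*3/8 = 38/257 = pi_2  (ok)
  1873/5140*1/4 + 1407/5140*1/4 + 38/257*3/16 + 55/257*1/8 = 55/257 = pi_3  (ok)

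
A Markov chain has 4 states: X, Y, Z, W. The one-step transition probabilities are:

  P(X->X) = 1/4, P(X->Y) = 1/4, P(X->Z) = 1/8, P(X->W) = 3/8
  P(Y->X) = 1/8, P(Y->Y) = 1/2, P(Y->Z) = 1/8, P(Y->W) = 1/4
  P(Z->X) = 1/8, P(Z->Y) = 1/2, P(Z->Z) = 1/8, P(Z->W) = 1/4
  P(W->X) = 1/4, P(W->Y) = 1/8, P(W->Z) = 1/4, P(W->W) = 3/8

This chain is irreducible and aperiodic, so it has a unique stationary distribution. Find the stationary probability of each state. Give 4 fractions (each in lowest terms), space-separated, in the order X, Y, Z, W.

The stationary distribution satisfies pi = pi * P, i.e.:
  pi_X = 1/4*pi_X + 1/8*pi_Y + 1/8*pi_Z + 1/4*pi_W
  pi_Y = 1/4*pi_X + 1/2*pi_Y + 1/2*pi_Z + 1/8*pi_W
  pi_Z = 1/8*pi_X + 1/8*pi_Y + 1/8*pi_Z + 1/4*pi_W
  pi_W = 3/8*pi_X + 1/4*pi_Y + 1/4*pi_Z + 3/8*pi_W
with normalization: pi_X + pi_Y + pi_Z + pi_W = 1.

Using the first 3 balance equations plus normalization, the linear system A*pi = b is:
  [-3/4, 1/8, 1/8, 1/4] . pi = 0
  [1/4, -1/2, 1/2, 1/8] . pi = 0
  [1/8, 1/8, -7/8, 1/4] . pi = 0
  [1, 1, 1, 1] . pi = 1

Solving yields:
  pi_X = 3/16
  pi_Y = 43/128
  pi_Z = 21/128
  pi_W = 5/16

Verification (pi * P):
  3/16*1/4 + 43/128*1/8 + 21/128*1/8 + 5/16*1/4 = 3/16 = pi_X  (ok)
  3/16*1/4 + 43/128*1/2 + 21/128*1/2 + 5/16*1/8 = 43/128 = pi_Y  (ok)
  3/16*1/8 + 43/128*1/8 + 21/128*1/8 + 5/16*1/4 = 21/128 = pi_Z  (ok)
  3/16*3/8 + 43/128*1/4 + 21/128*1/4 + 5/16*3/8 = 5/16 = pi_W  (ok)

Answer: 3/16 43/128 21/128 5/16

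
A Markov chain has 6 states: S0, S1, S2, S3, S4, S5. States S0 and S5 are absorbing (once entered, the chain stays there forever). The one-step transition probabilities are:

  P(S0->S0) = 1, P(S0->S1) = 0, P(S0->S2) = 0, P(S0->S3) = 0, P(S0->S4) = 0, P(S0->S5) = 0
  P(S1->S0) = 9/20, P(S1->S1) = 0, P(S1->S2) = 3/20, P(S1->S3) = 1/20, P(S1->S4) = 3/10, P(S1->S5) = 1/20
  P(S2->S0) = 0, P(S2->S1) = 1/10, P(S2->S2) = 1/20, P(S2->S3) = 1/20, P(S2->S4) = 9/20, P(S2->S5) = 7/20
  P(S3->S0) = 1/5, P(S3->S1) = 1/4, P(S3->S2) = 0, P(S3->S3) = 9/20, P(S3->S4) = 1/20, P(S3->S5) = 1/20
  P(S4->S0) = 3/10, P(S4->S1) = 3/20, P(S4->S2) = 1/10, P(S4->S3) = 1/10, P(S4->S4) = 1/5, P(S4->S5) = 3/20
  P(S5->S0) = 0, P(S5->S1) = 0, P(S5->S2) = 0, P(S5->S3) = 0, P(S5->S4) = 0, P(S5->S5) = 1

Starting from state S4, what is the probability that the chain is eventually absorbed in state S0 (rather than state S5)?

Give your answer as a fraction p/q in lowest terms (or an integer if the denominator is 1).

Let a_i = P(absorbed in S0 | start in state i).
Boundary conditions: a_S0 = 1, a_S5 = 0.
For each transient state i, a_i = sum_j P(i->j) * a_j:
  a_S1 = 9/20*a_S0 + 0*a_S1 + 3/20*a_S2 + 1/20*a_S3 + 3/10*a_S4 + 1/20*a_S5
  a_S2 = 0*a_S0 + 1/10*a_S1 + 1/20*a_S2 + 1/20*a_S3 + 9/20*a_S4 + 7/20*a_S5
  a_S3 = 1/5*a_S0 + 1/4*a_S1 + 0*a_S2 + 9/20*a_S3 + 1/20*a_S4 + 1/20*a_S5
  a_S4 = 3/10*a_S0 + 3/20*a_S1 + 1/10*a_S2 + 1/10*a_S3 + 1/5*a_S4 + 3/20*a_S5

Substituting a_S0 = 1 and a_S5 = 0, rearrange to (I - Q) a = r where r[i] = P(i -> S0):
  [1, -3/20, -1/20, -3/10] . (a_S1, a_S2, a_S3, a_S4) = 9/20
  [-1/10, 19/20, -1/20, -9/20] . (a_S1, a_S2, a_S3, a_S4) = 0
  [-1/4, 0, 11/20, -1/20] . (a_S1, a_S2, a_S3, a_S4) = 1/5
  [-3/20, -1/10, -1/10, 4/5] . (a_S1, a_S2, a_S3, a_S4) = 3/10

Solving yields:
  a_S1 = 39904/52949
  a_S2 = 23056/52949
  a_S3 = 40601/52949
  a_S4 = 2715/4073

Starting state is S4, so the absorption probability is a_S4 = 2715/4073.

Answer: 2715/4073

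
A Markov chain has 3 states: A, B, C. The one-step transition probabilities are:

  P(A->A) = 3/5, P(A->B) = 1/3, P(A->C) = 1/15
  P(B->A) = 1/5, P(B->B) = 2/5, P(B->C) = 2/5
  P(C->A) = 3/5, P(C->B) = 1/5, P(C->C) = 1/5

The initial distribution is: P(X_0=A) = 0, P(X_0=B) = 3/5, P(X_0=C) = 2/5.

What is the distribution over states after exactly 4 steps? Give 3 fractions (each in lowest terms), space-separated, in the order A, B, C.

Answer: 881/1875 3079/9375 1891/9375

Derivation:
Propagating the distribution step by step (d_{t+1} = d_t * P):
d_0 = (A=0, B=3/5, C=2/5)
  d_1[A] = 0*3/5 + 3/5*1/5 + 2/5*3/5 = 9/25
  d_1[B] = 0*1/3 + 3/5*2/5 + 2/5*1/5 = 8/25
  d_1[C] = 0*1/15 + 3/5*2/5 + 2/5*1/5 = 8/25
d_1 = (A=9/25, B=8/25, C=8/25)
  d_2[A] = 9/25*3/5 + 8/25*1/5 + 8/25*3/5 = 59/125
  d_2[B] = 9/25*1/3 + 8/25*2/5 + 8/25*1/5 = 39/125
  d_2[C] = 9/25*1/15 + 8/25*2/5 + 8/25*1/5 = 27/125
d_2 = (A=59/125, B=39/125, C=27/125)
  d_3[A] = 59/125*3/5 + 39/125*1/5 + 27/125*3/5 = 297/625
  d_3[B] = 59/125*1/3 + 39/125*2/5 + 27/125*1/5 = 122/375
  d_3[C] = 59/125*1/15 + 39/125*2/5 + 27/125*1/5 = 374/1875
d_3 = (A=297/625, B=122/375, C=374/1875)
  d_4[A] = 297/625*3/5 + 122/375*1/5 + 374/1875*3/5 = 881/1875
  d_4[B] = 297/625*1/3 + 122/375*2/5 + 374/1875*1/5 = 3079/9375
  d_4[C] = 297/625*1/15 + 122/375*2/5 + 374/1875*1/5 = 1891/9375
d_4 = (A=881/1875, B=3079/9375, C=1891/9375)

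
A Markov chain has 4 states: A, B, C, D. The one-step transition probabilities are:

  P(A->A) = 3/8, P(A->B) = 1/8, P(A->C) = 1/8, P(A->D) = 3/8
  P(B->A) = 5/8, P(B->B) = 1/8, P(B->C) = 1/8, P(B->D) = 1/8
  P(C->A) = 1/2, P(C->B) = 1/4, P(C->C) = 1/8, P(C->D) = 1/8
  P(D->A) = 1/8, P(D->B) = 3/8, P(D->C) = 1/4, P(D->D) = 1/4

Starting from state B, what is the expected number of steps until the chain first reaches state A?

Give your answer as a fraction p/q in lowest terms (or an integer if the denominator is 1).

Let h_i = expected steps to first reach A from state i.
Boundary: h_A = 0.
First-step equations for the other states:
  h_B = 1 + 5/8*h_A + 1/8*h_B + 1/8*h_C + 1/8*h_D
  h_C = 1 + 1/2*h_A + 1/4*h_B + 1/8*h_C + 1/8*h_D
  h_D = 1 + 1/8*h_A + 3/8*h_B + 1/4*h_C + 1/4*h_D

Substituting h_A = 0 and rearranging gives the linear system (I - Q) h = 1:
  [7/8, -1/8, -1/8] . (h_B, h_C, h_D) = 1
  [-1/4, 7/8, -1/8] . (h_B, h_C, h_D) = 1
  [-3/8, -1/4, 3/4] . (h_B, h_C, h_D) = 1

Solving yields:
  h_B = 28/15
  h_C = 21/10
  h_D = 89/30

Starting state is B, so the expected hitting time is h_B = 28/15.

Answer: 28/15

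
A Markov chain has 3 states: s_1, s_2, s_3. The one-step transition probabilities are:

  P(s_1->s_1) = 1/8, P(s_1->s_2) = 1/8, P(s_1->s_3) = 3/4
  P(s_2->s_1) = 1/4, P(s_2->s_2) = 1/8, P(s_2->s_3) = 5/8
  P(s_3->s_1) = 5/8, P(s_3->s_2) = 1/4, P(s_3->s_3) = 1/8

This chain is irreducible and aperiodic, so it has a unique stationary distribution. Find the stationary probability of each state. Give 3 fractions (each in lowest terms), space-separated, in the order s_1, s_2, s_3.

The stationary distribution satisfies pi = pi * P, i.e.:
  pi_s_1 = 1/8*pi_s_1 + 1/4*pi_s_2 + 5/8*pi_s_3
  pi_s_2 = 1/8*pi_s_1 + 1/8*pi_s_2 + 1/4*pi_s_3
  pi_s_3 = 3/4*pi_s_1 + 5/8*pi_s_2 + 1/8*pi_s_3
with normalization: pi_s_1 + pi_s_2 + pi_s_3 = 1.

Using the first 2 balance equations plus normalization, the linear system A*pi = b is:
  [-7/8, 1/4, 5/8] . pi = 0
  [1/8, -7/8, 1/4] . pi = 0
  [1, 1, 1] . pi = 1

Solving yields:
  pi_s_1 = 13/35
  pi_s_2 = 19/105
  pi_s_3 = 47/105

Verification (pi * P):
  13/35*1/8 + 19/105*1/4 + 47/105*5/8 = 13/35 = pi_s_1  (ok)
  13/35*1/8 + 19/105*1/8 + 47/105*1/4 = 19/105 = pi_s_2  (ok)
  13/35*3/4 + 19/105*5/8 + 47/105*1/8 = 47/105 = pi_s_3  (ok)

Answer: 13/35 19/105 47/105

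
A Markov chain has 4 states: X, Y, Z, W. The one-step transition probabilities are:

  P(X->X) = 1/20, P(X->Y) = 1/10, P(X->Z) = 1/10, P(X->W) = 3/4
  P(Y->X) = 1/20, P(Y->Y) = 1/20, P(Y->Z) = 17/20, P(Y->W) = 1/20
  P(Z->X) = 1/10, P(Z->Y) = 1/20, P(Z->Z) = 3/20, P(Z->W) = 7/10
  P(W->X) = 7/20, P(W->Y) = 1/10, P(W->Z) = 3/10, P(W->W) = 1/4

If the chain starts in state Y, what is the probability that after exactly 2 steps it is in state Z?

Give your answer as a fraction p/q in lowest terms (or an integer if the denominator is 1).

Computing P^2 by repeated multiplication:
P^1 =
  X: [1/20, 1/10, 1/10, 3/4]
  Y: [1/20, 1/20, 17/20, 1/20]
  Z: [1/10, 1/20, 3/20, 7/10]
  W: [7/20, 1/10, 3/10, 1/4]
P^2 =
  X: [7/25, 9/100, 33/100, 3/10]
  Y: [43/400, 11/200, 19/100, 259/400]
  Z: [107/400, 9/100, 57/200, 143/400]
  W: [7/50, 2/25, 6/25, 27/50]

(P^2)[Y -> Z] = 19/100

Answer: 19/100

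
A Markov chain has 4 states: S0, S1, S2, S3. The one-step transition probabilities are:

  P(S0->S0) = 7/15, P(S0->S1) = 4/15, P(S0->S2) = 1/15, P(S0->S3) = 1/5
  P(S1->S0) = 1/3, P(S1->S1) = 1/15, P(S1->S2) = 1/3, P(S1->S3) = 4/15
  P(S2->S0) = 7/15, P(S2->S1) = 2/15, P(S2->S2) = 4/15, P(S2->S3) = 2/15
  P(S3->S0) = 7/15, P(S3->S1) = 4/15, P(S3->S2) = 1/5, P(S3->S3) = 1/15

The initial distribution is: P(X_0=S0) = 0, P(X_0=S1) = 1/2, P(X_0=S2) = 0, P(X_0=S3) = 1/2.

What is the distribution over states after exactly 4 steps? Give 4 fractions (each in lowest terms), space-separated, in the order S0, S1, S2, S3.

Propagating the distribution step by step (d_{t+1} = d_t * P):
d_0 = (S0=0, S1=1/2, S2=0, S3=1/2)
  d_1[S0] = 0*7/15 + 1/2*1/3 + 0*7/15 + 1/2*7/15 = 2/5
  d_1[S1] = 0*4/15 + 1/2*1/15 + 0*2/15 + 1/2*4/15 = 1/6
  d_1[S2] = 0*1/15 + 1/2*1/3 + 0*4/15 + 1/2*1/5 = 4/15
  d_1[S3] = 0*1/5 + 1/2*4/15 + 0*2/15 + 1/2*1/15 = 1/6
d_1 = (S0=2/5, S1=1/6, S2=4/15, S3=1/6)
  d_2[S0] = 2/5*7/15 + 1/6*1/3 + 4/15*7/15 + 1/6*7/15 = 4/9
  d_2[S1] = 2/5*4/15 + 1/6*1/15 + 4/15*2/15 + 1/6*4/15 = 89/450
  d_2[S2] = 2/5*1/15 + 1/6*1/3 + 4/15*4/15 + 1/6*1/5 = 14/75
  d_2[S3] = 2/5*1/5 + 1/6*4/15 + 4/15*2/15 + 1/6*1/15 = 77/450
d_2 = (S0=4/9, S1=89/450, S2=14/75, S3=77/450)
  d_3[S0] = 4/9*7/15 + 89/450*1/3 + 14/75*7/15 + 77/450*7/15 = 1486/3375
  d_3[S1] = 4/9*4/15 + 89/450*1/15 + 14/75*2/15 + 77/450*4/15 = 91/450
  d_3[S2] = 4/9*1/15 + 89/450*1/3 + 14/75*4/15 + 77/450*1/5 = 202/1125
  d_3[S3] = 4/9*1/5 + 89/450*4/15 + 14/75*2/15 + 77/450*1/15 = 1201/6750
d_3 = (S0=1486/3375, S1=91/450, S2=202/1125, S3=1201/6750)
  d_4[S0] = 1486/3375*7/15 + 91/450*1/3 + 202/1125*7/15 + 1201/6750*7/15 = 1484/3375
  d_4[S1] = 1486/3375*4/15 + 91/450*1/15 + 202/1125*2/15 + 1201/6750*4/15 = 6827/33750
  d_4[S2] = 1486/3375*1/15 + 91/450*1/3 + 202/1125*4/15 + 1201/6750*1/5 = 9124/50625
  d_4[S3] = 1486/3375*1/5 + 91/450*4/15 + 202/1125*2/15 + 1201/6750*1/15 = 18001/101250
d_4 = (S0=1484/3375, S1=6827/33750, S2=9124/50625, S3=18001/101250)

Answer: 1484/3375 6827/33750 9124/50625 18001/101250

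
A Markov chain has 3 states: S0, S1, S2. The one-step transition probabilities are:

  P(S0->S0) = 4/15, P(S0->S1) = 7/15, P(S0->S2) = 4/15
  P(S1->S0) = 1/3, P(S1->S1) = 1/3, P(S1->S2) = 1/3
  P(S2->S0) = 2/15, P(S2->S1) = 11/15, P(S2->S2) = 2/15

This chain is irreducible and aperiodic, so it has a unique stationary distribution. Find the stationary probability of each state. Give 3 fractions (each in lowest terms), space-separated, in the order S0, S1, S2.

Answer: 5/19 9/19 5/19

Derivation:
The stationary distribution satisfies pi = pi * P, i.e.:
  pi_S0 = 4/15*pi_S0 + 1/3*pi_S1 + 2/15*pi_S2
  pi_S1 = 7/15*pi_S0 + 1/3*pi_S1 + 11/15*pi_S2
  pi_S2 = 4/15*pi_S0 + 1/3*pi_S1 + 2/15*pi_S2
with normalization: pi_S0 + pi_S1 + pi_S2 = 1.

Using the first 2 balance equations plus normalization, the linear system A*pi = b is:
  [-11/15, 1/3, 2/15] . pi = 0
  [7/15, -2/3, 11/15] . pi = 0
  [1, 1, 1] . pi = 1

Solving yields:
  pi_S0 = 5/19
  pi_S1 = 9/19
  pi_S2 = 5/19

Verification (pi * P):
  5/19*4/15 + 9/19*1/3 + 5/19*2/15 = 5/19 = pi_S0  (ok)
  5/19*7/15 + 9/19*1/3 + 5/19*11/15 = 9/19 = pi_S1  (ok)
  5/19*4/15 + 9/19*1/3 + 5/19*2/15 = 5/19 = pi_S2  (ok)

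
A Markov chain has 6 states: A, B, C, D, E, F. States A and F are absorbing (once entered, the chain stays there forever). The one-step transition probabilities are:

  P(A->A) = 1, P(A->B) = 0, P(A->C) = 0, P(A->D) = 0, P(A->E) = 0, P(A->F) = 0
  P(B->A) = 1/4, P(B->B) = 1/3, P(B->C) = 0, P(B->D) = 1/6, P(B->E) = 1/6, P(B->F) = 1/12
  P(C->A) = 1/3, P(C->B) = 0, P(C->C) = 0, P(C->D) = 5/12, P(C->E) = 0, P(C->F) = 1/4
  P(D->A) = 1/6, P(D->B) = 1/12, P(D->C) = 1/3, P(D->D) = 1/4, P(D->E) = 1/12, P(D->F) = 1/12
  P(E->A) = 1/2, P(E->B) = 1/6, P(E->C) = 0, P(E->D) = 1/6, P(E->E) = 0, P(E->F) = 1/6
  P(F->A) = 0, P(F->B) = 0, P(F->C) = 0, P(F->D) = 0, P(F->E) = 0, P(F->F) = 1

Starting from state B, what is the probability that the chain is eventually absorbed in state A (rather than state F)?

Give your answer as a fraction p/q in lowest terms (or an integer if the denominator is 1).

Answer: 677/940

Derivation:
Let a_i = P(absorbed in A | start in state i).
Boundary conditions: a_A = 1, a_F = 0.
For each transient state i, a_i = sum_j P(i->j) * a_j:
  a_B = 1/4*a_A + 1/3*a_B + 0*a_C + 1/6*a_D + 1/6*a_E + 1/12*a_F
  a_C = 1/3*a_A + 0*a_B + 0*a_C + 5/12*a_D + 0*a_E + 1/4*a_F
  a_D = 1/6*a_A + 1/12*a_B + 1/3*a_C + 1/4*a_D + 1/12*a_E + 1/12*a_F
  a_E = 1/2*a_A + 1/6*a_B + 0*a_C + 1/6*a_D + 0*a_E + 1/6*a_F

Substituting a_A = 1 and a_F = 0, rearrange to (I - Q) a = r where r[i] = P(i -> A):
  [2/3, 0, -1/6, -1/6] . (a_B, a_C, a_D, a_E) = 1/4
  [0, 1, -5/12, 0] . (a_B, a_C, a_D, a_E) = 1/3
  [-1/12, -1/3, 3/4, -1/12] . (a_B, a_C, a_D, a_E) = 1/6
  [-1/6, 0, -1/6, 1] . (a_B, a_C, a_D, a_E) = 1/2

Solving yields:
  a_B = 677/940
  a_C = 455/752
  a_D = 613/940
  a_E = 137/188

Starting state is B, so the absorption probability is a_B = 677/940.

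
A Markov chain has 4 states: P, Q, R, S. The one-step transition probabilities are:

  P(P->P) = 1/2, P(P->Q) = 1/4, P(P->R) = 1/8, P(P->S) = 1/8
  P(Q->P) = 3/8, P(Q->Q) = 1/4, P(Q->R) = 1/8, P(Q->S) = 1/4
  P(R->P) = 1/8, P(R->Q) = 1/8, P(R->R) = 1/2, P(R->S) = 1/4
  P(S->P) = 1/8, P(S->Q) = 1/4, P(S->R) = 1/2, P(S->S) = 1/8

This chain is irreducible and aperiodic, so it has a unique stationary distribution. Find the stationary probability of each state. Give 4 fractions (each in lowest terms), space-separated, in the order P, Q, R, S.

Answer: 85/299 63/299 94/299 57/299

Derivation:
The stationary distribution satisfies pi = pi * P, i.e.:
  pi_P = 1/2*pi_P + 3/8*pi_Q + 1/8*pi_R + 1/8*pi_S
  pi_Q = 1/4*pi_P + 1/4*pi_Q + 1/8*pi_R + 1/4*pi_S
  pi_R = 1/8*pi_P + 1/8*pi_Q + 1/2*pi_R + 1/2*pi_S
  pi_S = 1/8*pi_P + 1/4*pi_Q + 1/4*pi_R + 1/8*pi_S
with normalization: pi_P + pi_Q + pi_R + pi_S = 1.

Using the first 3 balance equations plus normalization, the linear system A*pi = b is:
  [-1/2, 3/8, 1/8, 1/8] . pi = 0
  [1/4, -3/4, 1/8, 1/4] . pi = 0
  [1/8, 1/8, -1/2, 1/2] . pi = 0
  [1, 1, 1, 1] . pi = 1

Solving yields:
  pi_P = 85/299
  pi_Q = 63/299
  pi_R = 94/299
  pi_S = 57/299

Verification (pi * P):
  85/299*1/2 + 63/299*3/8 + 94/299*1/8 + 57/299*1/8 = 85/299 = pi_P  (ok)
  85/299*1/4 + 63/299*1/4 + 94/299*1/8 + 57/299*1/4 = 63/299 = pi_Q  (ok)
  85/299*1/8 + 63/299*1/8 + 94/299*1/2 + 57/299*1/2 = 94/299 = pi_R  (ok)
  85/299*1/8 + 63/299*1/4 + 94/299*1/4 + 57/299*1/8 = 57/299 = pi_S  (ok)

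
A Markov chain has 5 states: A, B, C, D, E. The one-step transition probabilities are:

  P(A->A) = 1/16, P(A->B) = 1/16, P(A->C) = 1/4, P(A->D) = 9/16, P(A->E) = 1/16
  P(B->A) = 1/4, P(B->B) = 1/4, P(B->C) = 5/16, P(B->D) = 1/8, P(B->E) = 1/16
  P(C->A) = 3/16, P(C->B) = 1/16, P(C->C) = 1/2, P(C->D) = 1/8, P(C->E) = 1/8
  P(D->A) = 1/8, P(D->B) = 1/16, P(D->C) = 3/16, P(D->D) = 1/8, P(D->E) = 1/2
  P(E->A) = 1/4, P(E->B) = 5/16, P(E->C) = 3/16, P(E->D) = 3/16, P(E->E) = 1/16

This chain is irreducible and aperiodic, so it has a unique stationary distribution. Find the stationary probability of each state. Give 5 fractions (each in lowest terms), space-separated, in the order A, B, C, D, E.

Answer: 11089/64516 2106/16129 20135/64516 13619/64516 11249/64516

Derivation:
The stationary distribution satisfies pi = pi * P, i.e.:
  pi_A = 1/16*pi_A + 1/4*pi_B + 3/16*pi_C + 1/8*pi_D + 1/4*pi_E
  pi_B = 1/16*pi_A + 1/4*pi_B + 1/16*pi_C + 1/16*pi_D + 5/16*pi_E
  pi_C = 1/4*pi_A + 5/16*pi_B + 1/2*pi_C + 3/16*pi_D + 3/16*pi_E
  pi_D = 9/16*pi_A + 1/8*pi_B + 1/8*pi_C + 1/8*pi_D + 3/16*pi_E
  pi_E = 1/16*pi_A + 1/16*pi_B + 1/8*pi_C + 1/2*pi_D + 1/16*pi_E
with normalization: pi_A + pi_B + pi_C + pi_D + pi_E = 1.

Using the first 4 balance equations plus normalization, the linear system A*pi = b is:
  [-15/16, 1/4, 3/16, 1/8, 1/4] . pi = 0
  [1/16, -3/4, 1/16, 1/16, 5/16] . pi = 0
  [1/4, 5/16, -1/2, 3/16, 3/16] . pi = 0
  [9/16, 1/8, 1/8, -7/8, 3/16] . pi = 0
  [1, 1, 1, 1, 1] . pi = 1

Solving yields:
  pi_A = 11089/64516
  pi_B = 2106/16129
  pi_C = 20135/64516
  pi_D = 13619/64516
  pi_E = 11249/64516

Verification (pi * P):
  11089/64516*1/16 + 2106/16129*1/4 + 20135/64516*3/16 + 13619/64516*1/8 + 11249/64516*1/4 = 11089/64516 = pi_A  (ok)
  11089/64516*1/16 + 2106/16129*1/4 + 20135/64516*1/16 + 13619/64516*1/16 + 11249/64516*5/16 = 2106/16129 = pi_B  (ok)
  11089/64516*1/4 + 2106/16129*5/16 + 20135/64516*1/2 + 13619/64516*3/16 + 11249/64516*3/16 = 20135/64516 = pi_C  (ok)
  11089/64516*9/16 + 2106/16129*1/8 + 20135/64516*1/8 + 13619/64516*1/8 + 11249/64516*3/16 = 13619/64516 = pi_D  (ok)
  11089/64516*1/16 + 2106/16129*1/16 + 20135/64516*1/8 + 13619/64516*1/2 + 11249/64516*1/16 = 11249/64516 = pi_E  (ok)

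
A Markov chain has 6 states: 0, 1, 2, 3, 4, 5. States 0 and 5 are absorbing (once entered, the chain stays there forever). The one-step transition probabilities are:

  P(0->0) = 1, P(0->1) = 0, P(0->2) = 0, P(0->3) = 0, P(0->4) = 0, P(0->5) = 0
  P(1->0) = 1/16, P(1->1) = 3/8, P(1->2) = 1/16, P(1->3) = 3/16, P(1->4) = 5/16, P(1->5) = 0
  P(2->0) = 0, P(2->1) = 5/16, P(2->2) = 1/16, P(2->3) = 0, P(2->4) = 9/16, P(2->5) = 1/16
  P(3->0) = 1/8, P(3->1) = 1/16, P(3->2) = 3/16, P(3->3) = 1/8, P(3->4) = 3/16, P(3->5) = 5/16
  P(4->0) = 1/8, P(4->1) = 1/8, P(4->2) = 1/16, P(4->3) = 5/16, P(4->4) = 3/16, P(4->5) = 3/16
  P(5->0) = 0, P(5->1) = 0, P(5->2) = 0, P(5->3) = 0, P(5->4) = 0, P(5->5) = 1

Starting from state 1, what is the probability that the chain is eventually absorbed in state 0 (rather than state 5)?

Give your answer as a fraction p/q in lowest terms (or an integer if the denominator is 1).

Answer: 97/229

Derivation:
Let a_i = P(absorbed in 0 | start in state i).
Boundary conditions: a_0 = 1, a_5 = 0.
For each transient state i, a_i = sum_j P(i->j) * a_j:
  a_1 = 1/16*a_0 + 3/8*a_1 + 1/16*a_2 + 3/16*a_3 + 5/16*a_4 + 0*a_5
  a_2 = 0*a_0 + 5/16*a_1 + 1/16*a_2 + 0*a_3 + 9/16*a_4 + 1/16*a_5
  a_3 = 1/8*a_0 + 1/16*a_1 + 3/16*a_2 + 1/8*a_3 + 3/16*a_4 + 5/16*a_5
  a_4 = 1/8*a_0 + 1/8*a_1 + 1/16*a_2 + 5/16*a_3 + 3/16*a_4 + 3/16*a_5

Substituting a_0 = 1 and a_5 = 0, rearrange to (I - Q) a = r where r[i] = P(i -> 0):
  [5/8, -1/16, -3/16, -5/16] . (a_1, a_2, a_3, a_4) = 1/16
  [-5/16, 15/16, 0, -9/16] . (a_1, a_2, a_3, a_4) = 0
  [-1/16, -3/16, 7/8, -3/16] . (a_1, a_2, a_3, a_4) = 1/8
  [-1/8, -1/16, -5/16, 13/16] . (a_1, a_2, a_3, a_4) = 1/8

Solving yields:
  a_1 = 97/229
  a_2 = 503/1374
  a_3 = 76/229
  a_4 = 515/1374

Starting state is 1, so the absorption probability is a_1 = 97/229.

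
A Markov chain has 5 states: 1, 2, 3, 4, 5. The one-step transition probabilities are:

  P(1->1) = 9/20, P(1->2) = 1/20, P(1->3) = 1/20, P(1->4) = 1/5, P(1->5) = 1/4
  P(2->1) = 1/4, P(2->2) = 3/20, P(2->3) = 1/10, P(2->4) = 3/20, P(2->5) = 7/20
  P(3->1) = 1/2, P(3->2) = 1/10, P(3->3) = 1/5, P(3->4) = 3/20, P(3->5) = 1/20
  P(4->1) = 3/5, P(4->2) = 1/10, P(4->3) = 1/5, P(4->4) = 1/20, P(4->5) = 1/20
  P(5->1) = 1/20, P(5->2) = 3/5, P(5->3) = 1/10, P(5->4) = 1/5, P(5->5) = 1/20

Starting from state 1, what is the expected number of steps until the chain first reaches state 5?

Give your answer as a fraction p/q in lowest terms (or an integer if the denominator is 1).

Let h_i = expected steps to first reach 5 from state i.
Boundary: h_5 = 0.
First-step equations for the other states:
  h_1 = 1 + 9/20*h_1 + 1/20*h_2 + 1/20*h_3 + 1/5*h_4 + 1/4*h_5
  h_2 = 1 + 1/4*h_1 + 3/20*h_2 + 1/10*h_3 + 3/20*h_4 + 7/20*h_5
  h_3 = 1 + 1/2*h_1 + 1/10*h_2 + 1/5*h_3 + 3/20*h_4 + 1/20*h_5
  h_4 = 1 + 3/5*h_1 + 1/10*h_2 + 1/5*h_3 + 1/20*h_4 + 1/20*h_5

Substituting h_5 = 0 and rearranging gives the linear system (I - Q) h = 1:
  [11/20, -1/20, -1/20, -1/5] . (h_1, h_2, h_3, h_4) = 1
  [-1/4, 17/20, -1/10, -3/20] . (h_1, h_2, h_3, h_4) = 1
  [-1/2, -1/10, 4/5, -3/20] . (h_1, h_2, h_3, h_4) = 1
  [-3/5, -1/10, -1/5, 19/20] . (h_1, h_2, h_3, h_4) = 1

Solving yields:
  h_1 = 14180/2909
  h_2 = 12620/2909
  h_3 = 17260/2909
  h_4 = 16980/2909

Starting state is 1, so the expected hitting time is h_1 = 14180/2909.

Answer: 14180/2909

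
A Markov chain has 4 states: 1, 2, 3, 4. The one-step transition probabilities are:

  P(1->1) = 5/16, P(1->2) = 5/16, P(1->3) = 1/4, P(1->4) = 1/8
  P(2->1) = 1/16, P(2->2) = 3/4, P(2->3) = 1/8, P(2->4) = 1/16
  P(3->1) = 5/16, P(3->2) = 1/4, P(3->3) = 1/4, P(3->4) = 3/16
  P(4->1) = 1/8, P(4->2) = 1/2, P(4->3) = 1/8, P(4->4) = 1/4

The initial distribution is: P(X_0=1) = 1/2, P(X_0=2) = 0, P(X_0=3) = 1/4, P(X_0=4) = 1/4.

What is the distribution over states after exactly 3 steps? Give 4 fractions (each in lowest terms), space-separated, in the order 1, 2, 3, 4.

Answer: 1361/8192 8807/16384 1413/8192 2029/16384

Derivation:
Propagating the distribution step by step (d_{t+1} = d_t * P):
d_0 = (1=1/2, 2=0, 3=1/4, 4=1/4)
  d_1[1] = 1/2*5/16 + 0*1/16 + 1/4*5/16 + 1/4*1/8 = 17/64
  d_1[2] = 1/2*5/16 + 0*3/4 + 1/4*1/4 + 1/4*1/2 = 11/32
  d_1[3] = 1/2*1/4 + 0*1/8 + 1/4*1/4 + 1/4*1/8 = 7/32
  d_1[4] = 1/2*1/8 + 0*1/16 + 1/4*3/16 + 1/4*1/4 = 11/64
d_1 = (1=17/64, 2=11/32, 3=7/32, 4=11/64)
  d_2[1] = 17/64*5/16 + 11/32*1/16 + 7/32*5/16 + 11/64*1/8 = 199/1024
  d_2[2] = 17/64*5/16 + 11/32*3/4 + 7/32*1/4 + 11/64*1/2 = 493/1024
  d_2[3] = 17/64*1/4 + 11/32*1/8 + 7/32*1/4 + 11/64*1/8 = 95/512
  d_2[4] = 17/64*1/8 + 11/32*1/16 + 7/32*3/16 + 11/64*1/4 = 71/512
d_2 = (1=199/1024, 2=493/1024, 3=95/512, 4=71/512)
  d_3[1] = 199/1024*5/16 + 493/1024*1/16 + 95/512*5/16 + 71/512*1/8 = 1361/8192
  d_3[2] = 199/1024*5/16 + 493/1024*3/4 + 95/512*1/4 + 71/512*1/2 = 8807/16384
  d_3[3] = 199/1024*1/4 + 493/1024*1/8 + 95/512*1/4 + 71/512*1/8 = 1413/8192
  d_3[4] = 199/1024*1/8 + 493/1024*1/16 + 95/512*3/16 + 71/512*1/4 = 2029/16384
d_3 = (1=1361/8192, 2=8807/16384, 3=1413/8192, 4=2029/16384)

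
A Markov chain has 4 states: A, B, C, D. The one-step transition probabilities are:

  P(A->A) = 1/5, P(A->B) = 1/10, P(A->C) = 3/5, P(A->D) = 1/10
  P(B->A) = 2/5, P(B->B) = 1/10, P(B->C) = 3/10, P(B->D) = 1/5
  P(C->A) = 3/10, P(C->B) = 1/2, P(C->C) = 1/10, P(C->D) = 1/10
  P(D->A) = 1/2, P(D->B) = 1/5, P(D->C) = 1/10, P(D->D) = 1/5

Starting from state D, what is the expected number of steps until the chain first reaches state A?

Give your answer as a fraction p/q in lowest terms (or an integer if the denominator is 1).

Answer: 1040/467

Derivation:
Let h_i = expected steps to first reach A from state i.
Boundary: h_A = 0.
First-step equations for the other states:
  h_B = 1 + 2/5*h_A + 1/10*h_B + 3/10*h_C + 1/5*h_D
  h_C = 1 + 3/10*h_A + 1/2*h_B + 1/10*h_C + 1/10*h_D
  h_D = 1 + 1/2*h_A + 1/5*h_B + 1/10*h_C + 1/5*h_D

Substituting h_A = 0 and rearranging gives the linear system (I - Q) h = 1:
  [9/10, -3/10, -1/5] . (h_B, h_C, h_D) = 1
  [-1/2, 9/10, -1/10] . (h_B, h_C, h_D) = 1
  [-1/5, -1/10, 4/5] . (h_B, h_C, h_D) = 1

Solving yields:
  h_B = 1180/467
  h_C = 1290/467
  h_D = 1040/467

Starting state is D, so the expected hitting time is h_D = 1040/467.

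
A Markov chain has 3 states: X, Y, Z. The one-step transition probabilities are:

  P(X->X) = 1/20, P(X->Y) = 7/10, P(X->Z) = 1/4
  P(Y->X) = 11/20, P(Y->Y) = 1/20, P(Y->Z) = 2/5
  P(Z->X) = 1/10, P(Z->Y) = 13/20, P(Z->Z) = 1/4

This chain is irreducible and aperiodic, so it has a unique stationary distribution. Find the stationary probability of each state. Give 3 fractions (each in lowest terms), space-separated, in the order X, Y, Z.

Answer: 181/663 275/663 69/221

Derivation:
The stationary distribution satisfies pi = pi * P, i.e.:
  pi_X = 1/20*pi_X + 11/20*pi_Y + 1/10*pi_Z
  pi_Y = 7/10*pi_X + 1/20*pi_Y + 13/20*pi_Z
  pi_Z = 1/4*pi_X + 2/5*pi_Y + 1/4*pi_Z
with normalization: pi_X + pi_Y + pi_Z = 1.

Using the first 2 balance equations plus normalization, the linear system A*pi = b is:
  [-19/20, 11/20, 1/10] . pi = 0
  [7/10, -19/20, 13/20] . pi = 0
  [1, 1, 1] . pi = 1

Solving yields:
  pi_X = 181/663
  pi_Y = 275/663
  pi_Z = 69/221

Verification (pi * P):
  181/663*1/20 + 275/663*11/20 + 69/221*1/10 = 181/663 = pi_X  (ok)
  181/663*7/10 + 275/663*1/20 + 69/221*13/20 = 275/663 = pi_Y  (ok)
  181/663*1/4 + 275/663*2/5 + 69/221*1/4 = 69/221 = pi_Z  (ok)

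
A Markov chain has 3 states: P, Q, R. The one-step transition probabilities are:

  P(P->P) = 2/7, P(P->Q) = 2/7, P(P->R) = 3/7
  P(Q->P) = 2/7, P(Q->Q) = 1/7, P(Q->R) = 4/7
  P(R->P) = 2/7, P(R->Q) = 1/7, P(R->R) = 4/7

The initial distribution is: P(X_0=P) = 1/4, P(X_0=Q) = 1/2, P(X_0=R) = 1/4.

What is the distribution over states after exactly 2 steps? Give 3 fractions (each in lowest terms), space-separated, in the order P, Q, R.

Answer: 2/7 9/49 26/49

Derivation:
Propagating the distribution step by step (d_{t+1} = d_t * P):
d_0 = (P=1/4, Q=1/2, R=1/4)
  d_1[P] = 1/4*2/7 + 1/2*2/7 + 1/4*2/7 = 2/7
  d_1[Q] = 1/4*2/7 + 1/2*1/7 + 1/4*1/7 = 5/28
  d_1[R] = 1/4*3/7 + 1/2*4/7 + 1/4*4/7 = 15/28
d_1 = (P=2/7, Q=5/28, R=15/28)
  d_2[P] = 2/7*2/7 + 5/28*2/7 + 15/28*2/7 = 2/7
  d_2[Q] = 2/7*2/7 + 5/28*1/7 + 15/28*1/7 = 9/49
  d_2[R] = 2/7*3/7 + 5/28*4/7 + 15/28*4/7 = 26/49
d_2 = (P=2/7, Q=9/49, R=26/49)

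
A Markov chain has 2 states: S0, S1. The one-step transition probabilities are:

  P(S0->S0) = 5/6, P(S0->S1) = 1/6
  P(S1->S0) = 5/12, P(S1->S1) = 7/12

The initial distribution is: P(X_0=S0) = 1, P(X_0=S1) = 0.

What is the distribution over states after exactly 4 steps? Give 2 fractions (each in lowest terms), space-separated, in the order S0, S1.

Propagating the distribution step by step (d_{t+1} = d_t * P):
d_0 = (S0=1, S1=0)
  d_1[S0] = 1*5/6 + 0*5/12 = 5/6
  d_1[S1] = 1*1/6 + 0*7/12 = 1/6
d_1 = (S0=5/6, S1=1/6)
  d_2[S0] = 5/6*5/6 + 1/6*5/12 = 55/72
  d_2[S1] = 5/6*1/6 + 1/6*7/12 = 17/72
d_2 = (S0=55/72, S1=17/72)
  d_3[S0] = 55/72*5/6 + 17/72*5/12 = 635/864
  d_3[S1] = 55/72*1/6 + 17/72*7/12 = 229/864
d_3 = (S0=635/864, S1=229/864)
  d_4[S0] = 635/864*5/6 + 229/864*5/12 = 7495/10368
  d_4[S1] = 635/864*1/6 + 229/864*7/12 = 2873/10368
d_4 = (S0=7495/10368, S1=2873/10368)

Answer: 7495/10368 2873/10368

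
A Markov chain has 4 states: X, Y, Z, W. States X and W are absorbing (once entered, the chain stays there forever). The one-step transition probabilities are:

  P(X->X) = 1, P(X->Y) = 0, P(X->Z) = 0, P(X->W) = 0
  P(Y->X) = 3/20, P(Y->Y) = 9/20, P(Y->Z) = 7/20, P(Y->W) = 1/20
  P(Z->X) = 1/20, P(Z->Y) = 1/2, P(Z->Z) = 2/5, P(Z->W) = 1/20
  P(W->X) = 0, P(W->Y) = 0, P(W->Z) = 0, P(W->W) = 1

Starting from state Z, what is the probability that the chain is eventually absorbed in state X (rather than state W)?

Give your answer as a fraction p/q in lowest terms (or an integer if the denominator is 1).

Answer: 41/62

Derivation:
Let a_i = P(absorbed in X | start in state i).
Boundary conditions: a_X = 1, a_W = 0.
For each transient state i, a_i = sum_j P(i->j) * a_j:
  a_Y = 3/20*a_X + 9/20*a_Y + 7/20*a_Z + 1/20*a_W
  a_Z = 1/20*a_X + 1/2*a_Y + 2/5*a_Z + 1/20*a_W

Substituting a_X = 1 and a_W = 0, rearrange to (I - Q) a = r where r[i] = P(i -> X):
  [11/20, -7/20] . (a_Y, a_Z) = 3/20
  [-1/2, 3/5] . (a_Y, a_Z) = 1/20

Solving yields:
  a_Y = 43/62
  a_Z = 41/62

Starting state is Z, so the absorption probability is a_Z = 41/62.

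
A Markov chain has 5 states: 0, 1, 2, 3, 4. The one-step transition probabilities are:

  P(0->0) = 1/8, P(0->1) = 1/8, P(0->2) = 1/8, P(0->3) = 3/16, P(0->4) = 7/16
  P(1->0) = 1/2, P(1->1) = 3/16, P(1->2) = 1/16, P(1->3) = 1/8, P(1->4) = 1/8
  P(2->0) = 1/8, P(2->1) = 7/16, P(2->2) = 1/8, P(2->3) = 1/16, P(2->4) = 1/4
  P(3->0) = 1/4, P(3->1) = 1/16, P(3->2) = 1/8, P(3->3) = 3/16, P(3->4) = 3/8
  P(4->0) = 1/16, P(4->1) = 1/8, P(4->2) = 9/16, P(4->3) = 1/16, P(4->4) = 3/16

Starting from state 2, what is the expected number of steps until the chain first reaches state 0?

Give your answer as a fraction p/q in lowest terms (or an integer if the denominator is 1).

Let h_i = expected steps to first reach 0 from state i.
Boundary: h_0 = 0.
First-step equations for the other states:
  h_1 = 1 + 1/2*h_0 + 3/16*h_1 + 1/16*h_2 + 1/8*h_3 + 1/8*h_4
  h_2 = 1 + 1/8*h_0 + 7/16*h_1 + 1/8*h_2 + 1/16*h_3 + 1/4*h_4
  h_3 = 1 + 1/4*h_0 + 1/16*h_1 + 1/8*h_2 + 3/16*h_3 + 3/8*h_4
  h_4 = 1 + 1/16*h_0 + 1/8*h_1 + 9/16*h_2 + 1/16*h_3 + 3/16*h_4

Substituting h_0 = 0 and rearranging gives the linear system (I - Q) h = 1:
  [13/16, -1/16, -1/8, -1/8] . (h_1, h_2, h_3, h_4) = 1
  [-7/16, 7/8, -1/16, -1/4] . (h_1, h_2, h_3, h_4) = 1
  [-1/16, -1/8, 13/16, -3/8] . (h_1, h_2, h_3, h_4) = 1
  [-1/8, -9/16, -1/16, 13/16] . (h_1, h_2, h_3, h_4) = 1

Solving yields:
  h_1 = 6488/2119
  h_2 = 728/163
  h_3 = 9592/2119
  h_4 = 10896/2119

Starting state is 2, so the expected hitting time is h_2 = 728/163.

Answer: 728/163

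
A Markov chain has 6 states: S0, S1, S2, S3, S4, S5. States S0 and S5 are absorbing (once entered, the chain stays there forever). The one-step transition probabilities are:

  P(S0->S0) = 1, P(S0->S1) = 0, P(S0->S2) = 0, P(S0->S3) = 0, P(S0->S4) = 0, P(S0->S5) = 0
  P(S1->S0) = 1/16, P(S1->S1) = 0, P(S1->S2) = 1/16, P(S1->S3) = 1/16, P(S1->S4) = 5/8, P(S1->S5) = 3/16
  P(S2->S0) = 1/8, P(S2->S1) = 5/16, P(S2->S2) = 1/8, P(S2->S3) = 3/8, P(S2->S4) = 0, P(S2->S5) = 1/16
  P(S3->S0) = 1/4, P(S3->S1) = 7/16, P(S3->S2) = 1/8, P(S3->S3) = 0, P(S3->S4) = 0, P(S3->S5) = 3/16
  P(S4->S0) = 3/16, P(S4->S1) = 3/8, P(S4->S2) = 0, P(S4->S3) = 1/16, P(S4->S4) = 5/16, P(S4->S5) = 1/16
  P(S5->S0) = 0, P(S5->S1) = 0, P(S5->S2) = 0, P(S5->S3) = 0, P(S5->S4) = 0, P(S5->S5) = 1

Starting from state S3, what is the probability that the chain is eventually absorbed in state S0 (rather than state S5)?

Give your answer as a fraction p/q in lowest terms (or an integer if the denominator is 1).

Answer: 1887/3497

Derivation:
Let a_i = P(absorbed in S0 | start in state i).
Boundary conditions: a_S0 = 1, a_S5 = 0.
For each transient state i, a_i = sum_j P(i->j) * a_j:
  a_S1 = 1/16*a_S0 + 0*a_S1 + 1/16*a_S2 + 1/16*a_S3 + 5/8*a_S4 + 3/16*a_S5
  a_S2 = 1/8*a_S0 + 5/16*a_S1 + 1/8*a_S2 + 3/8*a_S3 + 0*a_S4 + 1/16*a_S5
  a_S3 = 1/4*a_S0 + 7/16*a_S1 + 1/8*a_S2 + 0*a_S3 + 0*a_S4 + 3/16*a_S5
  a_S4 = 3/16*a_S0 + 3/8*a_S1 + 0*a_S2 + 1/16*a_S3 + 5/16*a_S4 + 1/16*a_S5

Substituting a_S0 = 1 and a_S5 = 0, rearrange to (I - Q) a = r where r[i] = P(i -> S0):
  [1, -1/16, -1/16, -5/8] . (a_S1, a_S2, a_S3, a_S4) = 1/16
  [-5/16, 7/8, -3/8, 0] . (a_S1, a_S2, a_S3, a_S4) = 1/8
  [-7/16, -1/8, 1, 0] . (a_S1, a_S2, a_S3, a_S4) = 1/4
  [-3/8, 0, -1/16, 11/16] . (a_S1, a_S2, a_S3, a_S4) = 3/16

Solving yields:
  a_S1 = 5284/10491
  a_S2 = 5812/10491
  a_S3 = 1887/3497
  a_S4 = 2086/3497

Starting state is S3, so the absorption probability is a_S3 = 1887/3497.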